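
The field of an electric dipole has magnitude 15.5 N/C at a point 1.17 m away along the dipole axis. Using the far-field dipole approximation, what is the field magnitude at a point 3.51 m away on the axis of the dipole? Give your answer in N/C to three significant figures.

E ≈ 0.574 N/C

Dipole fields scale as 1/r³ in the far field; the geometry is the same at both points.
E₂ = E₁ · (r₁/r₂)³ = 15.5 · (1.17/3.51)³.
(r₁/r₂)³ = (0.3333)³ = 0.03704.
E₂ ≈ 0.5741 N/C.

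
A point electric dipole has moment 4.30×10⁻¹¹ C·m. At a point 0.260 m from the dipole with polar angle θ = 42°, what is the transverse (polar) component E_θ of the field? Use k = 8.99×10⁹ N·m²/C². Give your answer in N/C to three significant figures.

For a dipole, E_θ = (kp sinθ)/r³.
kp/r³ = (8.99×10⁹)(4.30×10⁻¹¹)/(0.260)³ = 21.99 N/C.
E_θ = 21.99·sin42° = 14.72 N/C.

E_θ ≈ 14.7 N/C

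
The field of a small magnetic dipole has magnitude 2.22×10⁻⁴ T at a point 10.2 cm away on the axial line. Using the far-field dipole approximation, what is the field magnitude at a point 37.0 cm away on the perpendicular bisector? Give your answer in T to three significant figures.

B ≈ 2.33×10⁻⁶ T

Dipole fields scale as 1/r³ in the far field.
The axial field is twice the equatorial field at the same r, so the geometry factor is 1/2.
B₂ = B₁ · (1/2) · (r₁/r₂)³ = 2.22×10⁻⁴ · 0.5 · (10.2/37.0)³.
(r₁/r₂)³ = (0.2757)³ = 0.02095.
B₂ ≈ 2.326×10⁻⁶ T.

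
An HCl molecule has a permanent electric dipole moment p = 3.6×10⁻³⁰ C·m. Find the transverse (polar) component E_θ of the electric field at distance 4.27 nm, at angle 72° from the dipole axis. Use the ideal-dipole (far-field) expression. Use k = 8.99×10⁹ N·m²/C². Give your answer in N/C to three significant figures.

E_θ ≈ 3.95×10⁵ N/C

For a dipole, E_θ = (kp sinθ)/r³.
kp/r³ = (8.99×10⁹)(3.60×10⁻³⁰)/(4.27×10⁻⁹)³ = 4.157×10⁵ N/C.
E_θ = 4.157×10⁵·sin72° = 3.954×10⁵ N/C.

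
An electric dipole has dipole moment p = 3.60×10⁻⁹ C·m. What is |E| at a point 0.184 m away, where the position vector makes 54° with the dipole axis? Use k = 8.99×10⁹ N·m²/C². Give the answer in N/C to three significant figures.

At angle θ the dipole field magnitude is E = (kp/r³)·√(1 + 3cos²θ).
kp/r³ = (8.99×10⁹)(3.60×10⁻⁹) / (0.184)³ = 5195 N/C.
√(1 + 3cos²54°) = √(1 + 3·0.3455) = √2.0365 ≈ 1.4271.
E ≈ 5195 × 1.427 = 7414 N/C.

E ≈ 7410 N/C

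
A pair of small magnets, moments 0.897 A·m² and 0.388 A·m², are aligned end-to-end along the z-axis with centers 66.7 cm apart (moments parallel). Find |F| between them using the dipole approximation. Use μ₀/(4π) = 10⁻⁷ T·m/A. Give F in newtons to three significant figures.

On-axis B of dipole 1: B = (μ₀/4π)·2m₁/r³. Force on dipole 2: F = m₂·dB/dr.
dB/dr = −(μ₀/4π)·6m₁/r⁴, so |F| = (μ₀/4π)·6m₁m₂/r⁴.
F = 6(10⁻⁷)(0.897)(0.388)/(0.667)⁴ = 1.055×10⁻⁶ N.

F ≈ 1.06×10⁻⁶ N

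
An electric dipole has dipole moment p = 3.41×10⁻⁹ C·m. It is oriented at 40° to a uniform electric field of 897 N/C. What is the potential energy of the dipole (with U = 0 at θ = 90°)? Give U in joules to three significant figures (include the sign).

U ≈ -2.34×10⁻⁶ J

U = −p·E = −pE cosθ.
U = −(3.41×10⁻⁹)(897)·cos40° = -2.343×10⁻⁶ J.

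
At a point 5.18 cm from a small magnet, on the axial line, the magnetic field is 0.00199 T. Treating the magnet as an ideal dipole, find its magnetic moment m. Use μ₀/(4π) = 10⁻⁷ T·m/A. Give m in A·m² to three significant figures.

m ≈ 1.38 A·m²

On axis B = (μ₀/4π)·2m/r³, so m = Br³·4π/(μ₀·2).
m = (0.00199)·(0.0518)³ / (2·10⁻⁷) = 1.383 A·m².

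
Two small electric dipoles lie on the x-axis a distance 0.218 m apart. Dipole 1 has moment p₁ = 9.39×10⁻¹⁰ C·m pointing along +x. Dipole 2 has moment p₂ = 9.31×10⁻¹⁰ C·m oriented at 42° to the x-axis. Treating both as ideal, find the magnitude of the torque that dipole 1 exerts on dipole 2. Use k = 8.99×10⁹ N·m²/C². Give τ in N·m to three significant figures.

τ ≈ 1.02×10⁻⁶ N·m

The second dipole sits on the axis of the first, so the field there is axial: E₁ = 2kp₁/r³ along +x.
E₁ = 2(8.99×10⁹)(9.39×10⁻¹⁰)/(0.218)³ = 1630 N/C.
Torque on the second dipole: τ = p₂ E₁ sinθ.
τ = (9.31×10⁻¹⁰)(1630)·sin42° = 1.015×10⁻⁶ N·m.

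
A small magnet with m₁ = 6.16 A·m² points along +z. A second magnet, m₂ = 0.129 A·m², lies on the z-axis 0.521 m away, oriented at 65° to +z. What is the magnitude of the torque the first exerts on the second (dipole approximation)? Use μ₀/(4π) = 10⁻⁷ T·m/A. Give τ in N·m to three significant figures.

Dipole B is on the axis of dipole A, so B₁ there is axial: B₁ = (μ₀/4π)·2m₁/r³ along +z.
B₁ = 2(10⁻⁷)(6.16)/(0.521)³ = 8.712×10⁻⁶ T.
τ = m₂ B₁ sinθ.
τ = (0.129)(8.712×10⁻⁶)·sin65° = 1.019×10⁻⁶ N·m.

τ ≈ 1.02×10⁻⁶ N·m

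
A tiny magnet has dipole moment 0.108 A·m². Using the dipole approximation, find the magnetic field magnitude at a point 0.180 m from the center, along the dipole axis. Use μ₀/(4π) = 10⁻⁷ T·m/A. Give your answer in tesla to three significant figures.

B ≈ 3.70×10⁻⁶ T

On axis B = (μ₀/4π)·2m/r³.
B = 2·(10⁻⁷)·(0.108) / (0.180)³ = 3.704×10⁻⁶ T.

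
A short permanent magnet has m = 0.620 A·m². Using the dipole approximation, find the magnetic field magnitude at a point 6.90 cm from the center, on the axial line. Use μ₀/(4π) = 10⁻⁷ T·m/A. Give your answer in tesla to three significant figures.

On axis B = (μ₀/4π)·2m/r³.
B = 2·(10⁻⁷)·(0.620) / (0.0690)³ = 3.775×10⁻⁴ T.

B ≈ 3.77×10⁻⁴ T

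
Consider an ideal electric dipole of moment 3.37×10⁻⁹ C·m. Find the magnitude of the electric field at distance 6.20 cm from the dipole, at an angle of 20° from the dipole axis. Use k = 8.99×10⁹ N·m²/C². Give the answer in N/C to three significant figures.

At angle θ the dipole field magnitude is E = (kp/r³)·√(1 + 3cos²θ).
kp/r³ = (8.99×10⁹)(3.37×10⁻⁹) / (0.0620)³ = 1.271×10⁵ N/C.
√(1 + 3cos²20°) = √(1 + 3·0.8830) = √3.6491 ≈ 1.9103.
E ≈ 1.271×10⁵ × 1.910 = 2.428×10⁵ N/C.

E ≈ 2.43×10⁵ N/C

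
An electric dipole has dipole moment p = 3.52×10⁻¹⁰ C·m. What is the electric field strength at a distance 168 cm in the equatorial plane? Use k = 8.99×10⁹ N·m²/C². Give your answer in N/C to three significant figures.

E ≈ 0.667 N/C

On the perpendicular bisector E = kp/r³ (half the axial value at the same distance).
E = (8.99×10⁹)(3.52×10⁻¹⁰) / (1.68)³ = 0.6674 N/C.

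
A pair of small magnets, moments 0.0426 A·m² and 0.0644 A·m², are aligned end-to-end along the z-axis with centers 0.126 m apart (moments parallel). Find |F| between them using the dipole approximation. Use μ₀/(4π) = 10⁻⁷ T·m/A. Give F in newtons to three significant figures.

On-axis B of dipole 1: B = (μ₀/4π)·2m₁/r³. Force on dipole 2: F = m₂·dB/dr.
dB/dr = −(μ₀/4π)·6m₁/r⁴, so |F| = (μ₀/4π)·6m₁m₂/r⁴.
F = 6(10⁻⁷)(0.0426)(0.0644)/(0.126)⁴ = 6.531×10⁻⁶ N.

F ≈ 6.53×10⁻⁶ N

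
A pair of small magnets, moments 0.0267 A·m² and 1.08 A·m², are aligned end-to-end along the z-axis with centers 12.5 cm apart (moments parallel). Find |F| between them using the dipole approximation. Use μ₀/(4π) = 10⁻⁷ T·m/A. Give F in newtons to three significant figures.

On-axis B of dipole 1: B = (μ₀/4π)·2m₁/r³. Force on dipole 2: F = m₂·dB/dr.
dB/dr = −(μ₀/4π)·6m₁/r⁴, so |F| = (μ₀/4π)·6m₁m₂/r⁴.
F = 6(10⁻⁷)(0.0267)(1.08)/(0.125)⁴ = 7.087×10⁻⁵ N.

F ≈ 7.09×10⁻⁵ N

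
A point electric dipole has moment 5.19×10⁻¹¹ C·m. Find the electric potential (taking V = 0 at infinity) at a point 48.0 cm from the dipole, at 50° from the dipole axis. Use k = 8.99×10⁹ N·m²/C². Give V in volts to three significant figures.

The dipole potential is V = kp cosθ / r².
V = (8.99×10⁹)(5.19×10⁻¹¹)·cos50° / (0.480)² = 1.302 V.

V ≈ 1.30 V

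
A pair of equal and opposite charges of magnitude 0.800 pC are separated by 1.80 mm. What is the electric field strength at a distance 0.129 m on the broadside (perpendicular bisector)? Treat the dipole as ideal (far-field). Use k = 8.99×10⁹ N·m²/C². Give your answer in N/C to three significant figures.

E ≈ 0.00603 N/C

Dipole moment p = qd = (8.00×10⁻¹³ C)(0.00180 m) = 1.44×10⁻¹⁵ C·m.
On the perpendicular bisector E = kp/r³ (half the axial value at the same distance).
E = (8.99×10⁹)(1.44×10⁻¹⁵) / (0.129)³ = 0.006030 N/C.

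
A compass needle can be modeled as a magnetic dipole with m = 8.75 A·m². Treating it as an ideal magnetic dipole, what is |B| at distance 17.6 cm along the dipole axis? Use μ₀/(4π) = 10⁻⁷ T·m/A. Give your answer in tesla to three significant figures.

B ≈ 3.21×10⁻⁴ T

On axis B = (μ₀/4π)·2m/r³.
B = 2·(10⁻⁷)·(8.75) / (0.176)³ = 3.210×10⁻⁴ T.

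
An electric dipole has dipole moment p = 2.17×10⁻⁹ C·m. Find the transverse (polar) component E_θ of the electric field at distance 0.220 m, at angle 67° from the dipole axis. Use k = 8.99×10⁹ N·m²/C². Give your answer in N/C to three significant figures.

E_θ ≈ 1690 N/C

For a dipole, E_θ = (kp sinθ)/r³.
kp/r³ = (8.99×10⁹)(2.17×10⁻⁹)/(0.220)³ = 1832 N/C.
E_θ = 1832·sin67° = 1686 N/C.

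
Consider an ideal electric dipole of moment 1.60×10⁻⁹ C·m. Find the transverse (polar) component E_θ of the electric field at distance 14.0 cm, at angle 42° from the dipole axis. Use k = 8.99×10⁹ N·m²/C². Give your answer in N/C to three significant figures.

E_θ ≈ 3510 N/C

For a dipole, E_θ = (kp sinθ)/r³.
kp/r³ = (8.99×10⁹)(1.60×10⁻⁹)/(0.140)³ = 5242 N/C.
E_θ = 5242·sin42° = 3508 N/C.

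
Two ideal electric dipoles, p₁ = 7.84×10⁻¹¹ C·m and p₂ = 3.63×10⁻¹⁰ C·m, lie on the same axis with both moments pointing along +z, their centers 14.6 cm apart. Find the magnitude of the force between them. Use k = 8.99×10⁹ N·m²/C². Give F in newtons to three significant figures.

F ≈ 3.38×10⁻⁶ N

On-axis field of dipole 1 at distance r: E = 2kp₁/r³. Force on dipole 2 is F = p₂·dE/dr (gradient along axis).
dE/dr = −6kp₁/r⁴, so |F| = 6kp₁p₂/r⁴ (attractive for aligned moments).
F = 6(8.99×10⁹)(7.84×10⁻¹¹)(3.63×10⁻¹⁰)/(0.146)⁴ = 3.378×10⁻⁶ N.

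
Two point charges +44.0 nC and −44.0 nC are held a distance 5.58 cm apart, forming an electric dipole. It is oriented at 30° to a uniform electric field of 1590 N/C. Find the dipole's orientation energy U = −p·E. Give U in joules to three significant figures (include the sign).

Dipole moment p = qd = (4.40×10⁻⁸ C)(0.0558 m) = 2.455×10⁻⁹ C·m.
U = −p·E = −pE cosθ.
U = −(2.455×10⁻⁹)(1590)·cos30° = -3.380×10⁻⁶ J.

U ≈ -3.38×10⁻⁶ J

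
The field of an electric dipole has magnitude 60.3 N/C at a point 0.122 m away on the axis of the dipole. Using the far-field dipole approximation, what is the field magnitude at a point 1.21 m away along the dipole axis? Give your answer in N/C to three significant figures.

E ≈ 0.0618 N/C

Dipole fields scale as 1/r³ in the far field; the geometry is the same at both points.
E₂ = E₁ · (r₁/r₂)³ = 60.3 · (0.122/1.21)³.
(r₁/r₂)³ = (0.1008)³ = 0.001025.
E₂ ≈ 0.06181 N/C.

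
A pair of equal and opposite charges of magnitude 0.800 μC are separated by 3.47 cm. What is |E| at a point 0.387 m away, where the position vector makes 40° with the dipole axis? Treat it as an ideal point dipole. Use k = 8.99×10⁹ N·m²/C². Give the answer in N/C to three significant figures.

E ≈ 7150 N/C

Dipole moment p = qd = (8.00×10⁻⁷ C)(0.0347 m) = 2.776×10⁻⁸ C·m.
At angle θ the dipole field magnitude is E = (kp/r³)·√(1 + 3cos²θ).
kp/r³ = (8.99×10⁹)(2.776×10⁻⁸) / (0.387)³ = 4306 N/C.
√(1 + 3cos²40°) = √(1 + 3·0.5868) = √2.7605 ≈ 1.6615.
E ≈ 4306 × 1.661 = 7154 N/C.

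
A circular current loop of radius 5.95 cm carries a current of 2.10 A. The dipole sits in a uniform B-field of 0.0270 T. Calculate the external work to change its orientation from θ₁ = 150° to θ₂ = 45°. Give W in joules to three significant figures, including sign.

Magnetic moment m = IA = Iπa² = (2.10)·π·(0.0595)² = 0.02336 A·m².
W_ext = ΔU = −mB cosθ₂ + mB cosθ₁ = mB(cosθ₁ − cosθ₂).
W = (0.02336)(0.0270)·(cos150° − cos45°) = (6.307×10⁻⁴)·(-1.5731) = -9.922×10⁻⁴ J.

W ≈ -9.92×10⁻⁴ J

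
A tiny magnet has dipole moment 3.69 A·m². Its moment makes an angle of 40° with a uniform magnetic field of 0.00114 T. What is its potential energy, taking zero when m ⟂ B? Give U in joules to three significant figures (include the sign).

U ≈ -0.00322 J

U = −m·B = −mB cosθ.
U = −(3.69)(0.00114)·cos40° = -0.003222 J.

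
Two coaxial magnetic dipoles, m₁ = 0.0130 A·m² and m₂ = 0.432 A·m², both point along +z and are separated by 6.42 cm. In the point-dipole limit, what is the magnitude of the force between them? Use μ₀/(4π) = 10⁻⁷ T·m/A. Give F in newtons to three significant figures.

F ≈ 1.98×10⁻⁴ N

On-axis B of dipole 1: B = (μ₀/4π)·2m₁/r³. Force on dipole 2: F = m₂·dB/dr.
dB/dr = −(μ₀/4π)·6m₁/r⁴, so |F| = (μ₀/4π)·6m₁m₂/r⁴.
F = 6(10⁻⁷)(0.0130)(0.432)/(0.0642)⁴ = 1.984×10⁻⁴ N.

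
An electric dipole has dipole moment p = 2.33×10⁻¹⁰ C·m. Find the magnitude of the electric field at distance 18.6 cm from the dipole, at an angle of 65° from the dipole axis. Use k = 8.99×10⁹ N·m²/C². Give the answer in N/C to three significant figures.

E ≈ 403 N/C

At angle θ the dipole field magnitude is E = (kp/r³)·√(1 + 3cos²θ).
kp/r³ = (8.99×10⁹)(2.33×10⁻¹⁰) / (0.186)³ = 325.5 N/C.
√(1 + 3cos²65°) = √(1 + 3·0.1786) = √1.5358 ≈ 1.2393.
E ≈ 325.5 × 1.239 = 403.4 N/C.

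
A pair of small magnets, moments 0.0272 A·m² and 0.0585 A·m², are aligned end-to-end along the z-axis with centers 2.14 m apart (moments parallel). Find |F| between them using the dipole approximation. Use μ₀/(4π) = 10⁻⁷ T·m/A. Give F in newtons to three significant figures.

F ≈ 4.55×10⁻¹¹ N

On-axis B of dipole 1: B = (μ₀/4π)·2m₁/r³. Force on dipole 2: F = m₂·dB/dr.
dB/dr = −(μ₀/4π)·6m₁/r⁴, so |F| = (μ₀/4π)·6m₁m₂/r⁴.
F = 6(10⁻⁷)(0.0272)(0.0585)/(2.14)⁴ = 4.552×10⁻¹¹ N.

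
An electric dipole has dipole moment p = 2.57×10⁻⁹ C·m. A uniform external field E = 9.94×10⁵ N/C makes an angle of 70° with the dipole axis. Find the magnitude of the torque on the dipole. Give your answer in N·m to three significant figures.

τ ≈ 0.00240 N·m

Torque on an electric dipole: τ = pE sinθ.
τ = (2.57×10⁻⁹)(9.94×10⁵)·sin70° = 0.002401 N·m.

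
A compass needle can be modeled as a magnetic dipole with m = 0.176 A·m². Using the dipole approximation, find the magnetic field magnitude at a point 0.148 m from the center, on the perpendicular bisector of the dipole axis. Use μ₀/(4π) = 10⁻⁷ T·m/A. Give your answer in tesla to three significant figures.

B ≈ 5.43×10⁻⁶ T

In the equatorial plane B = (μ₀/4π)·m/r³ (half the axial value).
B = (10⁻⁷)·(0.176) / (0.148)³ = 5.429×10⁻⁶ T.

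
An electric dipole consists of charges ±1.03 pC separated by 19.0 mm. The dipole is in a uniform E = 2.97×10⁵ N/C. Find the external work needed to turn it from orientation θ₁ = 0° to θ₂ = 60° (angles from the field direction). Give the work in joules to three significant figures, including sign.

Dipole moment p = qd = (1.03×10⁻¹² C)(0.0190 m) = 1.957×10⁻¹⁴ C·m.
W_ext = ΔU = U(θ₂) − U(θ₁) = −pE cosθ₂ − (−pE cosθ₁) = pE(cosθ₁ − cosθ₂).
W = (1.957×10⁻¹⁴)(2.97×10⁵)·(cos0° − cos60°) = (5.812×10⁻⁹)·(+0.5000) = 2.906×10⁻⁹ J.

W ≈ 2.91×10⁻⁹ J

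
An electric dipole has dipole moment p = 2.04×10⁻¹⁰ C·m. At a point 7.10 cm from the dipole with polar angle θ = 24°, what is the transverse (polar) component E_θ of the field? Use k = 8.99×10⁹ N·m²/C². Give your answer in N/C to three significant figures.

E_θ ≈ 2080 N/C

For a dipole, E_θ = (kp sinθ)/r³.
kp/r³ = (8.99×10⁹)(2.04×10⁻¹⁰)/(0.0710)³ = 5124 N/C.
E_θ = 5124·sin24° = 2084 N/C.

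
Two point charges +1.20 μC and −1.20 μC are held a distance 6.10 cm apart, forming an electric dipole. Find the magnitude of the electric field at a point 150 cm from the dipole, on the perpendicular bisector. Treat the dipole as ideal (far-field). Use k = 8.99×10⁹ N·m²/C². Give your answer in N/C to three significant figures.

E ≈ 195 N/C

Dipole moment p = qd = (1.20×10⁻⁶ C)(0.0610 m) = 7.32×10⁻⁸ C·m.
In the equatorial plane E = kp/r³.
E = (8.99×10⁹)(7.32×10⁻⁸) / (1.50)³ = 195.0 N/C.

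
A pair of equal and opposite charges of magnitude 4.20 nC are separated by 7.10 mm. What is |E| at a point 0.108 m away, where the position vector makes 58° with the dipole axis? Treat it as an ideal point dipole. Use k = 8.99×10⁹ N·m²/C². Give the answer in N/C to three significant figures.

Dipole moment p = qd = (4.20×10⁻⁹ C)(0.00710 m) = 2.982×10⁻¹¹ C·m.
At angle θ the dipole field magnitude is E = (kp/r³)·√(1 + 3cos²θ).
kp/r³ = (8.99×10⁹)(2.982×10⁻¹¹) / (0.108)³ = 212.8 N/C.
√(1 + 3cos²58°) = √(1 + 3·0.2808) = √1.8424 ≈ 1.3574.
E ≈ 212.8 × 1.357 = 288.9 N/C.

E ≈ 289 N/C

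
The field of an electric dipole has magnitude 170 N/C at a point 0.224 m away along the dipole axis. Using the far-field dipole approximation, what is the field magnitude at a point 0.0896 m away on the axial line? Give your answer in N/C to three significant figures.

E ≈ 2660 N/C

Dipole fields scale as 1/r³ in the far field; the geometry is the same at both points.
E₂ = E₁ · (r₁/r₂)³ = 170 · (0.224/0.0896)³.
(r₁/r₂)³ = (2.5)³ = 15.62.
E₂ ≈ 2656 N/C.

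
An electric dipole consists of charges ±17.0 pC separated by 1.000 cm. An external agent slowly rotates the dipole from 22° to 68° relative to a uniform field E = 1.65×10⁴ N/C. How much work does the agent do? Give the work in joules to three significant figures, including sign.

Dipole moment p = qd = (1.70×10⁻¹¹ C)(0.0100 m) = 1.70×10⁻¹³ C·m.
W_ext = ΔU = U(θ₂) − U(θ₁) = −pE cosθ₂ − (−pE cosθ₁) = pE(cosθ₁ − cosθ₂).
W = (1.70×10⁻¹³)(1.65×10⁴)·(cos22° − cos68°) = (2.805×10⁻⁹)·(+0.5526) = 1.550×10⁻⁹ J.

W ≈ 1.55×10⁻⁹ J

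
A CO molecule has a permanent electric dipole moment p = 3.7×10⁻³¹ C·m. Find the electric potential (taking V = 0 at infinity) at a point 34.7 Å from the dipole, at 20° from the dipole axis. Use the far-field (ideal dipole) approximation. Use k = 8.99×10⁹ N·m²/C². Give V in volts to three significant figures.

The dipole potential is V = kp cosθ / r².
V = (8.99×10⁹)(3.70×10⁻³¹)·cos20° / (3.47×10⁻⁹)² = 2.596×10⁻⁴ V.

V ≈ 2.60×10⁻⁴ V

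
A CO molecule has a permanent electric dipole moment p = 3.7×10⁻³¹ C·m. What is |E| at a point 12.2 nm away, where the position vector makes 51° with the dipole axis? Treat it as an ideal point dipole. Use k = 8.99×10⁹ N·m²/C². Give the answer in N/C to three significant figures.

At angle θ the dipole field magnitude is E = (kp/r³)·√(1 + 3cos²θ).
kp/r³ = (8.99×10⁹)(3.70×10⁻³¹) / (1.22×10⁻⁸)³ = 1832 N/C.
√(1 + 3cos²51°) = √(1 + 3·0.3960) = √2.1881 ≈ 1.4792.
E ≈ 1832 × 1.479 = 2710 N/C.

E ≈ 2710 N/C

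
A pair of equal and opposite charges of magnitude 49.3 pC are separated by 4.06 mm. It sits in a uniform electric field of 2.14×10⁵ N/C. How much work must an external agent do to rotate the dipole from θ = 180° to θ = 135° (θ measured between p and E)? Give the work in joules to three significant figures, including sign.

W ≈ -1.25×10⁻⁸ J

Dipole moment p = qd = (4.93×10⁻¹¹ C)(0.00406 m) = 2.002×10⁻¹³ C·m.
W_ext = ΔU = U(θ₂) − U(θ₁) = −pE cosθ₂ − (−pE cosθ₁) = pE(cosθ₁ − cosθ₂).
W = (2.002×10⁻¹³)(2.14×10⁵)·(cos180° − cos135°) = (4.284×10⁻⁸)·(-0.2929) = -1.255×10⁻⁸ J.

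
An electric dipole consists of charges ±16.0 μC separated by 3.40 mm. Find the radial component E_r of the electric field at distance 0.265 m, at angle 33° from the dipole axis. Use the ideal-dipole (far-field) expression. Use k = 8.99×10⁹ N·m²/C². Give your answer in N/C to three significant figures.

Dipole moment p = qd = (1.60×10⁻⁵ C)(0.00340 m) = 5.44×10⁻⁸ C·m.
For a dipole, E_r = (2kp cosθ)/r³.
kp/r³ = (8.99×10⁹)(5.44×10⁻⁸)/(0.265)³ = 2.628×10⁴ N/C.
E_r = 2·2.628×10⁴·cos33° = 4.408×10⁴ N/C.

E_r ≈ 4.41×10⁴ N/C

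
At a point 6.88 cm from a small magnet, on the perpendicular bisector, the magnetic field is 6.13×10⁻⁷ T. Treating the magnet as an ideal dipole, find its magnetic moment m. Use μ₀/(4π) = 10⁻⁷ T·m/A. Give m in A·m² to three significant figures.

In the equatorial plane B = (μ₀/4π)·m/r³, so m = Br³·4π/(μ₀).
m = (6.13×10⁻⁷)·(0.0688)³ / (10⁻⁷) = 0.001996 A·m².

m ≈ 0.00200 A·m²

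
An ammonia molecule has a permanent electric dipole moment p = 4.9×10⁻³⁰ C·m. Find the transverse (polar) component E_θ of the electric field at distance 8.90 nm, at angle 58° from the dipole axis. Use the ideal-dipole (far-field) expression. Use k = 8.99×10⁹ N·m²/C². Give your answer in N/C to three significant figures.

E_θ ≈ 5.30×10⁴ N/C

For a dipole, E_θ = (kp sinθ)/r³.
kp/r³ = (8.99×10⁹)(4.90×10⁻³⁰)/(8.90×10⁻⁹)³ = 6.249×10⁴ N/C.
E_θ = 6.249×10⁴·sin58° = 5.299×10⁴ N/C.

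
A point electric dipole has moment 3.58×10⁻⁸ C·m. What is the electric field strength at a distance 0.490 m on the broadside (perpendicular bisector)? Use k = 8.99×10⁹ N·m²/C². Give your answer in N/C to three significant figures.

E ≈ 2740 N/C

In the equatorial plane E = kp/r³.
E = (8.99×10⁹)(3.58×10⁻⁸) / (0.490)³ = 2736 N/C.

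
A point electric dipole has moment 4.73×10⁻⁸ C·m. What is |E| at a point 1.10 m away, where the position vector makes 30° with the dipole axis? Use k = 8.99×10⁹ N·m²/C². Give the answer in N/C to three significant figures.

At angle θ the dipole field magnitude is E = (kp/r³)·√(1 + 3cos²θ).
kp/r³ = (8.99×10⁹)(4.73×10⁻⁸) / (1.10)³ = 319.5 N/C.
√(1 + 3cos²30°) = √(1 + 3·0.7500) = √3.2500 ≈ 1.8028.
E ≈ 319.5 × 1.803 = 575.9 N/C.

E ≈ 576 N/C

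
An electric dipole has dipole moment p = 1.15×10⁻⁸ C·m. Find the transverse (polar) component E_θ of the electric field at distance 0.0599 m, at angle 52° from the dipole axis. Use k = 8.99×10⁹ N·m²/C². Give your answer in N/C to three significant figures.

E_θ ≈ 3.79×10⁵ N/C

For a dipole, E_θ = (kp sinθ)/r³.
kp/r³ = (8.99×10⁹)(1.15×10⁻⁸)/(0.0599)³ = 4.810×10⁵ N/C.
E_θ = 4.810×10⁵·sin52° = 3.791×10⁵ N/C.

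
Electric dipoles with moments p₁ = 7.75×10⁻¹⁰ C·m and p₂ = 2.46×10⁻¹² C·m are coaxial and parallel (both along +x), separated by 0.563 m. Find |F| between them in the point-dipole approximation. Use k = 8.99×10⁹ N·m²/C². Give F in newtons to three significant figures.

On-axis field of dipole 1 at distance r: E = 2kp₁/r³. Force on dipole 2 is F = p₂·dE/dr (gradient along axis).
dE/dr = −6kp₁/r⁴, so |F| = 6kp₁p₂/r⁴ (attractive for aligned moments).
F = 6(8.99×10⁹)(7.75×10⁻¹⁰)(2.46×10⁻¹²)/(0.563)⁴ = 1.024×10⁻⁹ N.

F ≈ 1.02×10⁻⁹ N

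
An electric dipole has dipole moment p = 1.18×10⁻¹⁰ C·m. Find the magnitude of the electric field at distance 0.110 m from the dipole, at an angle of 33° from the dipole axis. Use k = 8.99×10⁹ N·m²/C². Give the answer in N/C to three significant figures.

E ≈ 1410 N/C

At angle θ the dipole field magnitude is E = (kp/r³)·√(1 + 3cos²θ).
kp/r³ = (8.99×10⁹)(1.18×10⁻¹⁰) / (0.110)³ = 797.0 N/C.
√(1 + 3cos²33°) = √(1 + 3·0.7034) = √3.1101 ≈ 1.7635.
E ≈ 797.0 × 1.764 = 1406 N/C.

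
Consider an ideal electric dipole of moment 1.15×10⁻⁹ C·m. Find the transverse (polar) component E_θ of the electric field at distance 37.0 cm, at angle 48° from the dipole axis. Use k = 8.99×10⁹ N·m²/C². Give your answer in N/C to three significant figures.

E_θ ≈ 152 N/C

For a dipole, E_θ = (kp sinθ)/r³.
kp/r³ = (8.99×10⁹)(1.15×10⁻⁹)/(0.370)³ = 204.1 N/C.
E_θ = 204.1·sin48° = 151.7 N/C.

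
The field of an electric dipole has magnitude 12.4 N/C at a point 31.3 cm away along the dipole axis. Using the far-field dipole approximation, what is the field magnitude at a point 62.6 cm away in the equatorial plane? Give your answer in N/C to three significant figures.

E ≈ 0.775 N/C

Dipole fields scale as 1/r³ in the far field.
The axial field is twice the equatorial field at the same r, so the geometry factor is 1/2.
E₂ = E₁ · (1/2) · (r₁/r₂)³ = 12.4 · 0.5 · (31.3/62.6)³.
(r₁/r₂)³ = (0.5)³ = 0.125.
E₂ ≈ 0.7750 N/C.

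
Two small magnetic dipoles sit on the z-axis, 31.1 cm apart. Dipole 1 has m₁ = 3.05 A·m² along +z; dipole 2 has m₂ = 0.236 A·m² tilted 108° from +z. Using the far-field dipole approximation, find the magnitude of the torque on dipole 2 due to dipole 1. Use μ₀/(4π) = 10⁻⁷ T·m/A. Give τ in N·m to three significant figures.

τ ≈ 4.55×10⁻⁶ N·m

Dipole B is on the axis of dipole A, so B₁ there is axial: B₁ = (μ₀/4π)·2m₁/r³ along +z.
B₁ = 2(10⁻⁷)(3.05)/(0.311)³ = 2.028×10⁻⁵ T.
τ = m₂ B₁ sinθ.
τ = (0.236)(2.028×10⁻⁵)·sin108° = 4.552×10⁻⁶ N·m.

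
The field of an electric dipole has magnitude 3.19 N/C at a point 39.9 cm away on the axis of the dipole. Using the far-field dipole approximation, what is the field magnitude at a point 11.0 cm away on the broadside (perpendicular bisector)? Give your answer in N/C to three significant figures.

Dipole fields scale as 1/r³ in the far field.
The axial field is twice the equatorial field at the same r, so the geometry factor is 1/2.
E₂ = E₁ · (1/2) · (r₁/r₂)³ = 3.19 · 0.5 · (39.9/11.0)³.
(r₁/r₂)³ = (3.627)³ = 47.72.
E₂ ≈ 76.12 N/C.

E ≈ 76.1 N/C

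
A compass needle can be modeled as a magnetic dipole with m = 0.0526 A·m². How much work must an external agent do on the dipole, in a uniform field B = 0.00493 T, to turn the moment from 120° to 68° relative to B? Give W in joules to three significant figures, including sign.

W_ext = ΔU = −mB cosθ₂ + mB cosθ₁ = mB(cosθ₁ − cosθ₂).
W = (0.0526)(0.00493)·(cos120° − cos68°) = (2.593×10⁻⁴)·(-0.8746) = -2.268×10⁻⁴ J.

W ≈ -2.27×10⁻⁴ J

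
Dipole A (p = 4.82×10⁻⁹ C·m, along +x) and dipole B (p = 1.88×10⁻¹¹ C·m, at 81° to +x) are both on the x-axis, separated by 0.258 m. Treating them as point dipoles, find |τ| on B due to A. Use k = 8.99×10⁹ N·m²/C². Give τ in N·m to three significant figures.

The second dipole sits on the axis of the first, so the field there is axial: E₁ = 2kp₁/r³ along +x.
E₁ = 2(8.99×10⁹)(4.82×10⁻⁹)/(0.258)³ = 5046 N/C.
Torque on the second dipole: τ = p₂ E₁ sinθ.
τ = (1.88×10⁻¹¹)(5046)·sin81° = 9.370×10⁻⁸ N·m.

τ ≈ 9.37×10⁻⁸ N·m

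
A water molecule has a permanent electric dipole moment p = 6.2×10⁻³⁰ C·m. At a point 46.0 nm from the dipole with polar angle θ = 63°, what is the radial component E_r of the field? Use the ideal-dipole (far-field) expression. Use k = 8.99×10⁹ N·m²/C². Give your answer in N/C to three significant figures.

E_r ≈ 520 N/C

For a dipole, E_r = (2kp cosθ)/r³.
kp/r³ = (8.99×10⁹)(6.20×10⁻³⁰)/(4.60×10⁻⁸)³ = 572.6 N/C.
E_r = 2·572.6·cos63° = 519.9 N/C.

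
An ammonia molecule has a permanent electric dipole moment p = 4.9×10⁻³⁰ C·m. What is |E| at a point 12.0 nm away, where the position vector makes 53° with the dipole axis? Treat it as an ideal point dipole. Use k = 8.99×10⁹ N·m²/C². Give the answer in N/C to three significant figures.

At angle θ the dipole field magnitude is E = (kp/r³)·√(1 + 3cos²θ).
kp/r³ = (8.99×10⁹)(4.90×10⁻³⁰) / (1.20×10⁻⁸)³ = 2.549×10⁴ N/C.
√(1 + 3cos²53°) = √(1 + 3·0.3622) = √2.0865 ≈ 1.4445.
E ≈ 2.549×10⁴ × 1.444 = 3.682×10⁴ N/C.

E ≈ 3.68×10⁴ N/C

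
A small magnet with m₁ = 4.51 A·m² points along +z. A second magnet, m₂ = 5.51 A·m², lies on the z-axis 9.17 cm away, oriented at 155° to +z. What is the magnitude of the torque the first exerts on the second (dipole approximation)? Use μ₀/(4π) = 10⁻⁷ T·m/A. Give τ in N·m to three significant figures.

τ ≈ 0.00272 N·m

Dipole B is on the axis of dipole A, so B₁ there is axial: B₁ = (μ₀/4π)·2m₁/r³ along +z.
B₁ = 2(10⁻⁷)(4.51)/(0.0917)³ = 0.001170 T.
τ = m₂ B₁ sinθ.
τ = (5.51)(0.001170)·sin155° = 0.002724 N·m.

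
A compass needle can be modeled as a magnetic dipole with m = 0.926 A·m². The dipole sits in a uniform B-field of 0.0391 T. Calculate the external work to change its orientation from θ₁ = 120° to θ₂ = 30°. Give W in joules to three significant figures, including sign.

W_ext = ΔU = −mB cosθ₂ + mB cosθ₁ = mB(cosθ₁ − cosθ₂).
W = (0.926)(0.0391)·(cos120° − cos30°) = (0.03621)·(-1.3660) = -0.04946 J.

W ≈ -0.0495 J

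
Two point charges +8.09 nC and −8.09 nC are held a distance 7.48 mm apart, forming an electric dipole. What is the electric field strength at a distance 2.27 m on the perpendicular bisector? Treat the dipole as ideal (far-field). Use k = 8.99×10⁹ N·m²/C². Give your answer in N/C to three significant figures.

E ≈ 0.0465 N/C

Dipole moment p = qd = (8.09×10⁻⁹ C)(0.00748 m) = 6.051×10⁻¹¹ C·m.
On the perpendicular bisector E = kp/r³ (half the axial value at the same distance).
E = (8.99×10⁹)(6.051×10⁻¹¹) / (2.27)³ = 0.04651 N/C.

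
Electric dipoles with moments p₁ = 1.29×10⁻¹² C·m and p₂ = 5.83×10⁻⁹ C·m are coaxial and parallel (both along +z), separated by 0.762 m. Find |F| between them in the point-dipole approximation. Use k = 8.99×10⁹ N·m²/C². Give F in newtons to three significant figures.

F ≈ 1.20×10⁻⁹ N

On-axis field of dipole 1 at distance r: E = 2kp₁/r³. Force on dipole 2 is F = p₂·dE/dr (gradient along axis).
dE/dr = −6kp₁/r⁴, so |F| = 6kp₁p₂/r⁴ (attractive for aligned moments).
F = 6(8.99×10⁹)(1.29×10⁻¹²)(5.83×10⁻⁹)/(0.762)⁴ = 1.203×10⁻⁹ N.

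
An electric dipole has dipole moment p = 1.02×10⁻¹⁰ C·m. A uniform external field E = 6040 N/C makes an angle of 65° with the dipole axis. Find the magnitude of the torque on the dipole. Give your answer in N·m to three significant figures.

Torque on an electric dipole: τ = pE sinθ.
τ = (1.02×10⁻¹⁰)(6040)·sin65° = 5.584×10⁻⁷ N·m.

τ ≈ 5.58×10⁻⁷ N·m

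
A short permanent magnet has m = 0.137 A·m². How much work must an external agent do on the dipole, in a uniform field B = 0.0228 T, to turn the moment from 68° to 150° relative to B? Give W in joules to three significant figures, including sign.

W ≈ 0.00388 J

W_ext = ΔU = −mB cosθ₂ + mB cosθ₁ = mB(cosθ₁ − cosθ₂).
W = (0.137)(0.0228)·(cos68° − cos150°) = (0.003124)·(+1.2406) = 0.003875 J.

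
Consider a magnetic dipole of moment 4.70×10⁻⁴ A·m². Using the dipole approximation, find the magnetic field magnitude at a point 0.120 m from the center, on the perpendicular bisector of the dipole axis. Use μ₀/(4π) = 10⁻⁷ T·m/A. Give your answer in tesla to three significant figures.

In the equatorial plane B = (μ₀/4π)·m/r³ (half the axial value).
B = (10⁻⁷)·(4.70×10⁻⁴) / (0.120)³ = 2.720×10⁻⁸ T.

B ≈ 2.72×10⁻⁸ T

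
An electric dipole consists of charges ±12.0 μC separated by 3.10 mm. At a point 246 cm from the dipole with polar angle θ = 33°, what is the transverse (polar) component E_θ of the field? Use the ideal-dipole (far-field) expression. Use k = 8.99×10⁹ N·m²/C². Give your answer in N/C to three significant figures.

E_θ ≈ 12.2 N/C

Dipole moment p = qd = (1.20×10⁻⁵ C)(0.00310 m) = 3.72×10⁻⁸ C·m.
For a dipole, E_θ = (kp sinθ)/r³.
kp/r³ = (8.99×10⁹)(3.72×10⁻⁸)/(2.46)³ = 22.46 N/C.
E_θ = 22.46·sin33° = 12.24 N/C.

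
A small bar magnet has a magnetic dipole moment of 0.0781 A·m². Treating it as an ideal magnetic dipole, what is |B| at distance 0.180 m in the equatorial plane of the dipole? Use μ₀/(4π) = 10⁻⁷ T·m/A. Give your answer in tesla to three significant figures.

B ≈ 1.34×10⁻⁶ T

In the equatorial plane B = (μ₀/4π)·m/r³ (half the axial value).
B = (10⁻⁷)·(0.0781) / (0.180)³ = 1.339×10⁻⁶ T.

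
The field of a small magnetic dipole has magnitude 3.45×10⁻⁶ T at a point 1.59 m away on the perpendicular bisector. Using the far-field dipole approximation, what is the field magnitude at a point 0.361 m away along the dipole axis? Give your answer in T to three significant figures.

B ≈ 5.90×10⁻⁴ T

Dipole fields scale as 1/r³ in the far field.
The axial field is twice the equatorial field at the same r, so the geometry factor is 2/1.
B₂ = B₁ · (2/1) · (r₁/r₂)³ = 3.45×10⁻⁶ · 2 · (1.59/0.361)³.
(r₁/r₂)³ = (4.404)³ = 85.44.
B₂ ≈ 5.895×10⁻⁴ T.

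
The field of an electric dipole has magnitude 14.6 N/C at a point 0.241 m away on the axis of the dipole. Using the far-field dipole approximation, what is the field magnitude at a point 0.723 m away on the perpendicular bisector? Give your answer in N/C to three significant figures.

E ≈ 0.270 N/C

Dipole fields scale as 1/r³ in the far field.
The axial field is twice the equatorial field at the same r, so the geometry factor is 1/2.
E₂ = E₁ · (1/2) · (r₁/r₂)³ = 14.6 · 0.5 · (0.241/0.723)³.
(r₁/r₂)³ = (0.3333)³ = 0.03704.
E₂ ≈ 0.2704 N/C.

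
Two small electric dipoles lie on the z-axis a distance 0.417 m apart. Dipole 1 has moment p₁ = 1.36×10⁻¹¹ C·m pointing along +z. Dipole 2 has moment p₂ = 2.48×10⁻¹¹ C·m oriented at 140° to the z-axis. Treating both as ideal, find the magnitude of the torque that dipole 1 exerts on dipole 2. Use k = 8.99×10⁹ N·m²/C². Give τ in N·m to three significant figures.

The second dipole sits on the axis of the first, so the field there is axial: E₁ = 2kp₁/r³ along +z.
E₁ = 2(8.99×10⁹)(1.36×10⁻¹¹)/(0.417)³ = 3.372 N/C.
Torque on the second dipole: τ = p₂ E₁ sinθ.
τ = (2.48×10⁻¹¹)(3.372)·sin140° = 5.376×10⁻¹¹ N·m.

τ ≈ 5.38×10⁻¹¹ N·m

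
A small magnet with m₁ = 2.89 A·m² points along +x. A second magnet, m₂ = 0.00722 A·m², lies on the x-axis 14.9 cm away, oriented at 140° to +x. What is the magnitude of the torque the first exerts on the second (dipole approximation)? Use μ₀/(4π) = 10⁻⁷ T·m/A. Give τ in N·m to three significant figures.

Dipole B is on the axis of dipole A, so B₁ there is axial: B₁ = (μ₀/4π)·2m₁/r³ along +x.
B₁ = 2(10⁻⁷)(2.89)/(0.149)³ = 1.747×10⁻⁴ T.
τ = m₂ B₁ sinθ.
τ = (0.00722)(1.747×10⁻⁴)·sin140° = 8.109×10⁻⁷ N·m.

τ ≈ 8.11×10⁻⁷ N·m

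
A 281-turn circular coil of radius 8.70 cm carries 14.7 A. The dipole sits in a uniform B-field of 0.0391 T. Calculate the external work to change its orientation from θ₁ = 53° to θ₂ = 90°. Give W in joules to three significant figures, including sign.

W ≈ 2.31 J

m = NIA = NIπa² = 281·(14.7)·π·(0.0870)² = 98.22 A·m².
W_ext = ΔU = −mB cosθ₂ + mB cosθ₁ = mB(cosθ₁ − cosθ₂).
W = (98.22)(0.0391)·(cos53° − cos90°) = (3.840)·(+0.6018) = 2.311 J.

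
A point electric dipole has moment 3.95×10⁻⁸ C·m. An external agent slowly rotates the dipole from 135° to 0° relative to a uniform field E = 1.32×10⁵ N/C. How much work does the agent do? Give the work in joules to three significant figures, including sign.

W_ext = ΔU = U(θ₂) − U(θ₁) = −pE cosθ₂ − (−pE cosθ₁) = pE(cosθ₁ − cosθ₂).
W = (3.95×10⁻⁸)(1.32×10⁵)·(cos135° − cos0°) = (0.005214)·(-1.7071) = -0.008901 J.

W ≈ -0.00890 J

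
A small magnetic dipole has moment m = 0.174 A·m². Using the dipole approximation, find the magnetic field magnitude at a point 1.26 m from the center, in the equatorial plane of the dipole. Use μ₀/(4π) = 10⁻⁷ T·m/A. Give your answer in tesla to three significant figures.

In the equatorial plane B = (μ₀/4π)·m/r³ (half the axial value).
B = (10⁻⁷)·(0.174) / (1.26)³ = 8.698×10⁻⁹ T.

B ≈ 8.70×10⁻⁹ T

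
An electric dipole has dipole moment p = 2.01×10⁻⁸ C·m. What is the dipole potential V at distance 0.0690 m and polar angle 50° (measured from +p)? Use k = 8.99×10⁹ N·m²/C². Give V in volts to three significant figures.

V ≈ 2.44×10⁴ V

The dipole potential is V = kp cosθ / r².
V = (8.99×10⁹)(2.01×10⁻⁸)·cos50° / (0.0690)² = 2.440×10⁴ V.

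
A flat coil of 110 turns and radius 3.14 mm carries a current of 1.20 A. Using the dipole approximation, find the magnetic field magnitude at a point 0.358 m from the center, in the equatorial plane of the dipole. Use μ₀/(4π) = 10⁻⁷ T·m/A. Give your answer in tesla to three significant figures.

B ≈ 8.91×10⁻⁹ T

m = NIA = NIπa² = 110·(1.20)·π·(0.00314)² = 0.004089 A·m².
In the equatorial plane B = (μ₀/4π)·m/r³ (half the axial value).
B = (10⁻⁷)·(0.004089) / (0.358)³ = 8.912×10⁻⁹ T.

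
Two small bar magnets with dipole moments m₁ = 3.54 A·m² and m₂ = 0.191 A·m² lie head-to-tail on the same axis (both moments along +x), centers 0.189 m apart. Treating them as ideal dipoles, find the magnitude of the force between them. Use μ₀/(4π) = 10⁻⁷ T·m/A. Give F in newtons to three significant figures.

F ≈ 3.18×10⁻⁴ N

On-axis B of dipole 1: B = (μ₀/4π)·2m₁/r³. Force on dipole 2: F = m₂·dB/dr.
dB/dr = −(μ₀/4π)·6m₁/r⁴, so |F| = (μ₀/4π)·6m₁m₂/r⁴.
F = 6(10⁻⁷)(3.54)(0.191)/(0.189)⁴ = 3.179×10⁻⁴ N.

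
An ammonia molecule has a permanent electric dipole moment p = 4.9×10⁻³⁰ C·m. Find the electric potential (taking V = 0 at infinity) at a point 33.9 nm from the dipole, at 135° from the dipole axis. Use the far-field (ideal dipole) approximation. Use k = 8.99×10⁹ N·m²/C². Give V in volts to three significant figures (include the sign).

V ≈ -2.71×10⁻⁵ V

The dipole potential is V = kp cosθ / r².
V = (8.99×10⁹)(4.90×10⁻³⁰)·cos135° / (3.39×10⁻⁸)² = -2.710×10⁻⁵ V.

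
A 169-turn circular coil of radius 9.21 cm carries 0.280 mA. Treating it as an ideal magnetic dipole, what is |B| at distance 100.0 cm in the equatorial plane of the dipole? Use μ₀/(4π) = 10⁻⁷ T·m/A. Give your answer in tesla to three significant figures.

m = NIA = NIπa² = 169·(2.80×10⁻⁴)·π·(0.0921)² = 0.001261 A·m².
In the equatorial plane B = (μ₀/4π)·m/r³ (half the axial value).
B = (10⁻⁷)·(0.001261) / (1.00)³ = 1.261×10⁻¹⁰ T.

B ≈ 1.26×10⁻¹⁰ T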